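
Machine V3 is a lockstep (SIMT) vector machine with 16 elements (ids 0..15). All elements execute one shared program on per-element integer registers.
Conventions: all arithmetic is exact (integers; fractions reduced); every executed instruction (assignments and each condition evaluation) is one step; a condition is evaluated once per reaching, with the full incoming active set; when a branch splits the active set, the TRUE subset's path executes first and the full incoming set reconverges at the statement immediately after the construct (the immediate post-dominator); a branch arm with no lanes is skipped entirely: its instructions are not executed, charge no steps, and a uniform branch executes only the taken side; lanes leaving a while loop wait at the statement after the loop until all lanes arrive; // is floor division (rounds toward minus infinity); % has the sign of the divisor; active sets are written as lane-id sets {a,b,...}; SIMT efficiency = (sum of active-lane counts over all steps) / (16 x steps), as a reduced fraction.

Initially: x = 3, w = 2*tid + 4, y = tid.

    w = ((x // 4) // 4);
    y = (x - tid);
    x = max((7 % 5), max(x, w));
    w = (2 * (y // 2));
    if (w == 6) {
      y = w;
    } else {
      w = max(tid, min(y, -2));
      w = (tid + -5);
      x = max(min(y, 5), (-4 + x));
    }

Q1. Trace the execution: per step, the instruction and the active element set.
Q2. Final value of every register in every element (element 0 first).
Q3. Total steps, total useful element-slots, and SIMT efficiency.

step 0: w <- ((x // 4) // 4)         {0,1,2,3,4,5,6,7,8,9,10,11,12,13,14,15}
step 1: y <- (x - tid)               {0,1,2,3,4,5,6,7,8,9,10,11,12,13,14,15}
step 2: x <- max((7 % 5), max(x, w)) {0,1,2,3,4,5,6,7,8,9,10,11,12,13,14,15}
step 3: w <- (2 * (y // 2))          {0,1,2,3,4,5,6,7,8,9,10,11,12,13,14,15}
step 4: eval (w == 6)                {0,1,2,3,4,5,6,7,8,9,10,11,12,13,14,15}
step 5: w <- max(tid, min(y, -2))    {0,1,2,3,4,5,6,7,8,9,10,11,12,13,14,15}
step 6: w <- (tid + -5)              {0,1,2,3,4,5,6,7,8,9,10,11,12,13,14,15}
step 7: x <- max(min(y, 5), (-4 + x)) {0,1,2,3,4,5,6,7,8,9,10,11,12,13,14,15}

Answer: 8 steps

x: 3,2,1,0,-1,-1,-1,-1,-1,-1,-1,-1,-1,-1,-1,-1
w: -5,-4,-3,-2,-1,0,1,2,3,4,5,6,7,8,9,10
y: 3,2,1,0,-1,-2,-3,-4,-5,-6,-7,-8,-9,-10,-11,-12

steps = 8; useful = 128; efficiency = 128/128 = 1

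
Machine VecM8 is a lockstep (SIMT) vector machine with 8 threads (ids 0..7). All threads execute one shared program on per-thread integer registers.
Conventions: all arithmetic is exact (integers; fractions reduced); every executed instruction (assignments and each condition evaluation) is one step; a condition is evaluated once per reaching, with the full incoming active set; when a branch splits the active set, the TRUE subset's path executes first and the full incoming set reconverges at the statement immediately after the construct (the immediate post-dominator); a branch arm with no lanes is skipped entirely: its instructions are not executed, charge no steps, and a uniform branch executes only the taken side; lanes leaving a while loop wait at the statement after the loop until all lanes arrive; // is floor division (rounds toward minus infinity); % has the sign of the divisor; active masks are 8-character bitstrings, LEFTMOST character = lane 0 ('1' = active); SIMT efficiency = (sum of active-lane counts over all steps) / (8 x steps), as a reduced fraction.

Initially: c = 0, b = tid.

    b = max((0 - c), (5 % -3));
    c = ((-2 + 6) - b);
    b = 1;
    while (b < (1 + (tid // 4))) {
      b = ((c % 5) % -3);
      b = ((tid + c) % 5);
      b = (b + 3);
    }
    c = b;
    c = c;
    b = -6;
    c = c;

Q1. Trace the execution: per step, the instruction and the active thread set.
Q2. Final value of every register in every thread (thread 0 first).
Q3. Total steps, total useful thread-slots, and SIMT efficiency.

step 0: b <- max((0 - c), (5 % -3))  11111111
step 1: c <- ((-2 + 6) - b)          11111111
step 2: b <- 1                       11111111
step 3: eval (b < (1 + (tid // 4)))  11111111
step 4: b <- ((c % 5) % -3)          00001111
step 5: b <- ((tid + c) % 5)         00001111
step 6: b <- (b + 3)                 00001111
step 7: eval (b < (1 + (tid // 4)))  00001111
step 8: c <- b                       11111111
step 9: c <- c                       11111111
step 10: b <- -6                      11111111
step 11: c <- c                       11111111

Answer: 12 steps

c: 1,1,1,1,6,7,3,4
b: -6,-6,-6,-6,-6,-6,-6,-6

steps = 12; useful = 80; efficiency = 80/96 = 5/6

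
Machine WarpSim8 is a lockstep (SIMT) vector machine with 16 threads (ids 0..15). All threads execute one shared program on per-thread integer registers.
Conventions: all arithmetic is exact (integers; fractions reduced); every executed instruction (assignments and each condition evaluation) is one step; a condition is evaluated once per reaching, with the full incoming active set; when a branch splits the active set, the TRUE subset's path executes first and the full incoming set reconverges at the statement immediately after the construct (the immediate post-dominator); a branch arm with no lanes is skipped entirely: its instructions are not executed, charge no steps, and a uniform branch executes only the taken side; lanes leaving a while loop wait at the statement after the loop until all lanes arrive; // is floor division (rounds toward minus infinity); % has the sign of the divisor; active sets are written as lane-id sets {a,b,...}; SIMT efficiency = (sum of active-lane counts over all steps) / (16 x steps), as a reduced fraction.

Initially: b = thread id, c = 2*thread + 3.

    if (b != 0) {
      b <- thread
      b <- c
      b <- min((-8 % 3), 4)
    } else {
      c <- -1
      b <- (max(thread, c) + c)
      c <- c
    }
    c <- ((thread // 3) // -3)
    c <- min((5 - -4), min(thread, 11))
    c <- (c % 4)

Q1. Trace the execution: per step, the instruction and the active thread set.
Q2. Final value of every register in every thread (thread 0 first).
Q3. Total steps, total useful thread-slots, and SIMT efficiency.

step 0: eval (b != 0)                {0,1,2,3,4,5,6,7,8,9,10,11,12,13,14,15}
step 1: b <- thread                  {1,2,3,4,5,6,7,8,9,10,11,12,13,14,15}
step 2: b <- c                       {1,2,3,4,5,6,7,8,9,10,11,12,13,14,15}
step 3: b <- min((-8 % 3), 4)        {1,2,3,4,5,6,7,8,9,10,11,12,13,14,15}
step 4: c <- -1                      {0}
step 5: b <- (max(thread, c) + c)    {0}
step 6: c <- c                       {0}
step 7: c <- ((thread // 3) // -3)   {0,1,2,3,4,5,6,7,8,9,10,11,12,13,14,15}
step 8: c <- min((5 - -4), min(thread, 11)) {0,1,2,3,4,5,6,7,8,9,10,11,12,13,14,15}
step 9: c <- (c % 4)                 {0,1,2,3,4,5,6,7,8,9,10,11,12,13,14,15}

Answer: 10 steps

b: -1,1,1,1,1,1,1,1,1,1,1,1,1,1,1,1
c: 0,1,2,3,0,1,2,3,0,1,1,1,1,1,1,1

steps = 10; useful = 112; efficiency = 112/160 = 7/10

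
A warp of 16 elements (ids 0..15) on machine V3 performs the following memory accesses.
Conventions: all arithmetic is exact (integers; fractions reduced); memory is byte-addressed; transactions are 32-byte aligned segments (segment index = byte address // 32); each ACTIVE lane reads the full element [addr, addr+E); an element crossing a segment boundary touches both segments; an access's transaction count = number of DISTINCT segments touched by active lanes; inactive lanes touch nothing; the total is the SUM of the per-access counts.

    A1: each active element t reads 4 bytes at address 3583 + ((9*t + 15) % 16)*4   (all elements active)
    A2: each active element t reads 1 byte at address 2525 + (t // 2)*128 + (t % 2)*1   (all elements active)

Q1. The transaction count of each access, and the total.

A1: 3 transactions
A2: 8 transactions

Answer: 3,8; total 11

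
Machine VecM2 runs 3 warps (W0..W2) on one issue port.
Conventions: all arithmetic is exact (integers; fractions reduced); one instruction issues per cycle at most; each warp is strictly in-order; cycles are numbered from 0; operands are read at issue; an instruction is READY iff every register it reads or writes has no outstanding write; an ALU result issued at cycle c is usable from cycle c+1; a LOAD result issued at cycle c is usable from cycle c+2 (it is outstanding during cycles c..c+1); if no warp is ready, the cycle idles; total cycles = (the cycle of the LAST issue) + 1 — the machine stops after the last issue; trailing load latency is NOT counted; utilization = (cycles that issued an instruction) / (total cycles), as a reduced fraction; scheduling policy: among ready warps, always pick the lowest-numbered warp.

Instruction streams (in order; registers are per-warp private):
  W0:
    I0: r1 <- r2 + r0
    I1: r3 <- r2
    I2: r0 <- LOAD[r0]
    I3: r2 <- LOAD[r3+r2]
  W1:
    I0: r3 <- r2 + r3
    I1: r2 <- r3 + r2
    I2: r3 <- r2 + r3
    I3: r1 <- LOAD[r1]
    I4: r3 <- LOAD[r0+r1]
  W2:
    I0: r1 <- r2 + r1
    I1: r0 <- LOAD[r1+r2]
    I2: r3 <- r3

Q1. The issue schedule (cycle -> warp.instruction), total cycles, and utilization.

cycle 0: W0.I0
cycle 1: W0.I1
cycle 2: W0.I2
cycle 3: W0.I3
cycle 4: W1.I0
cycle 5: W1.I1
cycle 6: W1.I2
cycle 7: W1.I3
cycle 8: W2.I0
cycle 9: W1.I4
cycle 10: W2.I1
cycle 11: W2.I2

Answer: 12 cycles, utilization 1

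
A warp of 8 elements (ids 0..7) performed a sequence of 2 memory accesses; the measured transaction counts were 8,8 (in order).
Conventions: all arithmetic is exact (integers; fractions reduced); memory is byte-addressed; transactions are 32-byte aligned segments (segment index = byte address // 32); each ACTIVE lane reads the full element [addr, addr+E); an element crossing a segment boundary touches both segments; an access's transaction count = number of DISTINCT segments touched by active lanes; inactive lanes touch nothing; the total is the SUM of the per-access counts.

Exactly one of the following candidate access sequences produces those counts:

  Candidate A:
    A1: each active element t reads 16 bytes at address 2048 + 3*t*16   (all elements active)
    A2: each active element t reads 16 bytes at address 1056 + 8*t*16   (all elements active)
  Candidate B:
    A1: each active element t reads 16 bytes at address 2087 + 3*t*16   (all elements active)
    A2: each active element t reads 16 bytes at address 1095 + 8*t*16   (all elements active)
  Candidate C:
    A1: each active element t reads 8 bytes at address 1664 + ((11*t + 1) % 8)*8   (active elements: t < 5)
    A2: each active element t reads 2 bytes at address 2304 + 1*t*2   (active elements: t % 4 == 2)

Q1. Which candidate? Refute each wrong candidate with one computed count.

B: A1 gives 12 transactions, not 8
C: A1 gives 2 transactions, not 8
A: all counts match (8,8)

Answer: A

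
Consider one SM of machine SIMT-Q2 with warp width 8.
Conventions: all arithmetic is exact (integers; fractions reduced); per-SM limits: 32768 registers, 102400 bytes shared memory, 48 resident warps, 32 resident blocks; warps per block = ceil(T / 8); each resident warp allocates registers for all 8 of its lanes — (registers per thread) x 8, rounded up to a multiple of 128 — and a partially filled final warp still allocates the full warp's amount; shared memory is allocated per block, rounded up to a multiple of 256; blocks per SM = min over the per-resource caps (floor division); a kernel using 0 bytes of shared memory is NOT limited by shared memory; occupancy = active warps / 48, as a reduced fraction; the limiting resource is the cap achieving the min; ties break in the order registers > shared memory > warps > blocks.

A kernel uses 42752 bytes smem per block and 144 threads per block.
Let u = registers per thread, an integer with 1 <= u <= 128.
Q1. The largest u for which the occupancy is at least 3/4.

Answer: u = 112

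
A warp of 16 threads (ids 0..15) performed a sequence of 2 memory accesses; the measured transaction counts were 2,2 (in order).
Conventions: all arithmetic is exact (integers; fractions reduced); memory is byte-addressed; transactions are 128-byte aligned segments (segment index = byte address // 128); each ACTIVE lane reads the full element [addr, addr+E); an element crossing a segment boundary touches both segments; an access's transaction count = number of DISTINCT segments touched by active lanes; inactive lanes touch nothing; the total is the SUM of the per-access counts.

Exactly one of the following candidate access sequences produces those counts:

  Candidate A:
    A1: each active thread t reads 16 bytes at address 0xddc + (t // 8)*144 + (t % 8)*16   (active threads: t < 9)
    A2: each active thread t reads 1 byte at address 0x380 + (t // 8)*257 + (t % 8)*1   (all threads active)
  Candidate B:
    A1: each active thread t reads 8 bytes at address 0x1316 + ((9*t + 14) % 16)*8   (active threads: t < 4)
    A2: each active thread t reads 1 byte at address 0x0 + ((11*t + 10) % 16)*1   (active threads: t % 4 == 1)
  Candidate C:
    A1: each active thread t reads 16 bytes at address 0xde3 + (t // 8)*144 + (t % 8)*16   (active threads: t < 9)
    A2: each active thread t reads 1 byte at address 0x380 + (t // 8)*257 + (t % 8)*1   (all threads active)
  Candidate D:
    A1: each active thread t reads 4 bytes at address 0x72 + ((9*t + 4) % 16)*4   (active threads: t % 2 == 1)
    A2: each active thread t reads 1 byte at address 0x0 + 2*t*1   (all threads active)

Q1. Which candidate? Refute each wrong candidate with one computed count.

B: A2 gives 1 transaction, not 2
C: A1 gives 3 transactions, not 2
D: A2 gives 1 transaction, not 2
A: all counts match (2,2)

Answer: A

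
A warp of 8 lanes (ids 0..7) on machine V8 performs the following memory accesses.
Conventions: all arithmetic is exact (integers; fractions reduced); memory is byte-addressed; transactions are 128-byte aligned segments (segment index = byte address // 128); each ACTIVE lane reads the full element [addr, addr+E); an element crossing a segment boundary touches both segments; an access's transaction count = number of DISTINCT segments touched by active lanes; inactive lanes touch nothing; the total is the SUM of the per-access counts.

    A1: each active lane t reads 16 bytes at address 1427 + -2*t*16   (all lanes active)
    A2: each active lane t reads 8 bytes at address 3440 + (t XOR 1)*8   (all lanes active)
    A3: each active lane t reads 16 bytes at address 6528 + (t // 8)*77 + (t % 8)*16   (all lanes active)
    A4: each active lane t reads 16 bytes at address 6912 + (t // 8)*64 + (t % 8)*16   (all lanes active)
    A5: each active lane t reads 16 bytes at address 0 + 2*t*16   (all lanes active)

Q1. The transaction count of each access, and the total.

A1: 3 transactions
A2: 2 transactions
A3: 1 transaction
A4: 1 transaction
A5: 2 transactions

Answer: 3,2,1,1,2; total 9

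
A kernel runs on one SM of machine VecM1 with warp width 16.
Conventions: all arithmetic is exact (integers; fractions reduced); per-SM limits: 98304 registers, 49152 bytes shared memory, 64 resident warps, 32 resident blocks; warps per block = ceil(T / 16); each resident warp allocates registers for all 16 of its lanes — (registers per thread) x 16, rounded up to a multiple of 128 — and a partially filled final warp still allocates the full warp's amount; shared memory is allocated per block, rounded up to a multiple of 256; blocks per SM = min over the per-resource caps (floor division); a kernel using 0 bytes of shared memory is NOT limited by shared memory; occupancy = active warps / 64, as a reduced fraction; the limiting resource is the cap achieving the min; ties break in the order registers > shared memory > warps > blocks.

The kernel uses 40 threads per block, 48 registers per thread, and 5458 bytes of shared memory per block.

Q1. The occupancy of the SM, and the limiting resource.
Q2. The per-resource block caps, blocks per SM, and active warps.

Answer: occupancy 3/8, limited by shared memory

registers: 42 blocks
shared memory: 8 blocks
warps: 21 blocks
blocks: 32 blocks

Answer: 8 blocks, 24 active warps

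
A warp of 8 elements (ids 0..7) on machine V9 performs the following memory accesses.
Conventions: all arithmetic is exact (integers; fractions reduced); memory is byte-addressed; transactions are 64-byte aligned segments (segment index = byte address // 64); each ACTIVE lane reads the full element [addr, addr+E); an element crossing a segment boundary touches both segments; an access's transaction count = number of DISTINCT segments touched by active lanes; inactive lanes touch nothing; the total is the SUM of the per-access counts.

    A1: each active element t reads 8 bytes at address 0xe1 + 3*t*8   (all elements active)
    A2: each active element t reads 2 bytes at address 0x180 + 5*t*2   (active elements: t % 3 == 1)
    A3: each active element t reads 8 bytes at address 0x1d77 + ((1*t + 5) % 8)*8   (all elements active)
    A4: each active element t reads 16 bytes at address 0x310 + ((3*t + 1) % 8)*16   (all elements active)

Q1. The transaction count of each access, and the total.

A1: 4 transactions
A2: 2 transactions
A3: 2 transactions
A4: 3 transactions

Answer: 4,2,2,3; total 11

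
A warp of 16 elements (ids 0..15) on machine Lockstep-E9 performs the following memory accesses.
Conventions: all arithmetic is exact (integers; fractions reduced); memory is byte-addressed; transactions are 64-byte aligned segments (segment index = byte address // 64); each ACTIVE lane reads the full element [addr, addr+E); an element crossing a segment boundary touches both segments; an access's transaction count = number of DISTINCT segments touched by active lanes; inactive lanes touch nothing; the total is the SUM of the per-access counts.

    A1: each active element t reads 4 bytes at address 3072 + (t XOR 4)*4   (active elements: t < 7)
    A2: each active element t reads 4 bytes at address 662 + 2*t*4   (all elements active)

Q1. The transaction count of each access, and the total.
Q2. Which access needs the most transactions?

A1: 1 transaction
A2: 3 transactions

Answer: 1,3; total 4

Answer: A2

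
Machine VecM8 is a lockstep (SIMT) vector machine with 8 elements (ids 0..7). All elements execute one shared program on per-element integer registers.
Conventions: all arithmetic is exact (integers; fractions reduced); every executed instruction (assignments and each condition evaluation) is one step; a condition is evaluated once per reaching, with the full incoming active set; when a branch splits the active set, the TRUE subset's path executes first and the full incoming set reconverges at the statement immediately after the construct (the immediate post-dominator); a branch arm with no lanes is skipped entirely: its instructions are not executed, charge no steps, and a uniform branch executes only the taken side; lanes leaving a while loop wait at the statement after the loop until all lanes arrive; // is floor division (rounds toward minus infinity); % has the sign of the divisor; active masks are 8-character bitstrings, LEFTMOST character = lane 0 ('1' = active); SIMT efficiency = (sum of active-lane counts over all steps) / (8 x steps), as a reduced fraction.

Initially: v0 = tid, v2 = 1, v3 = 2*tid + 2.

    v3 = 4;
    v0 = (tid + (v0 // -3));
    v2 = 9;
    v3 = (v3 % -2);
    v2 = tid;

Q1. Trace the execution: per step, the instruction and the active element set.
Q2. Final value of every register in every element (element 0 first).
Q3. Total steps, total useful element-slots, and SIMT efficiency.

step 0: v3 <- 4                      11111111
step 1: v0 <- (tid + (v0 // -3))     11111111
step 2: v2 <- 9                      11111111
step 3: v3 <- (v3 % -2)              11111111
step 4: v2 <- tid                    11111111

Answer: 5 steps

v0: 0,0,1,2,2,3,4,4
v2: 0,1,2,3,4,5,6,7
v3: 0,0,0,0,0,0,0,0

steps = 5; useful = 40; efficiency = 40/40 = 1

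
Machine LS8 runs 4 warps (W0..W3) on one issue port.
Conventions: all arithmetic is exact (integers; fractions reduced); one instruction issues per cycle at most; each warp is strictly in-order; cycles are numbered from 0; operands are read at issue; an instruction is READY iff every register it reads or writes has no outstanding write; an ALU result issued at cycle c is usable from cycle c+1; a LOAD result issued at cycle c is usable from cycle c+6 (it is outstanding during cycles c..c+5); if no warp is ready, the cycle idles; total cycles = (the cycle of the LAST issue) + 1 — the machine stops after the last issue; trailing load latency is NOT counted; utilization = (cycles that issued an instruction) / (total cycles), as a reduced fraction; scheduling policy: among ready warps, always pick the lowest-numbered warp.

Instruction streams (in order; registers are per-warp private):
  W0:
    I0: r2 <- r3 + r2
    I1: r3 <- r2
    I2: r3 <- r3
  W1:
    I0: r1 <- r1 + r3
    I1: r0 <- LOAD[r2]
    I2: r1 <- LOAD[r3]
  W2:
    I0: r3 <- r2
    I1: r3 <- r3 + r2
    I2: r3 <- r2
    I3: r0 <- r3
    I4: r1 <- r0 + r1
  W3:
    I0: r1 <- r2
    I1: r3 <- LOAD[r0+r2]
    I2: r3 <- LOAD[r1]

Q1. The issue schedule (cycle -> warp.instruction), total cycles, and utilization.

cycle 0: W0.I0
cycle 1: W0.I1
cycle 2: W0.I2
cycle 3: W1.I0
cycle 4: W1.I1
cycle 5: W1.I2
cycle 6: W2.I0
cycle 7: W2.I1
cycle 8: W2.I2
cycle 9: W2.I3
cycle 10: W2.I4
cycle 11: W3.I0
cycle 12: W3.I1
cycle 13: idle
cycle 14: idle
cycle 15: idle
cycle 16: idle
cycle 17: idle
cycle 18: W3.I2

Answer: 19 cycles, utilization 14/19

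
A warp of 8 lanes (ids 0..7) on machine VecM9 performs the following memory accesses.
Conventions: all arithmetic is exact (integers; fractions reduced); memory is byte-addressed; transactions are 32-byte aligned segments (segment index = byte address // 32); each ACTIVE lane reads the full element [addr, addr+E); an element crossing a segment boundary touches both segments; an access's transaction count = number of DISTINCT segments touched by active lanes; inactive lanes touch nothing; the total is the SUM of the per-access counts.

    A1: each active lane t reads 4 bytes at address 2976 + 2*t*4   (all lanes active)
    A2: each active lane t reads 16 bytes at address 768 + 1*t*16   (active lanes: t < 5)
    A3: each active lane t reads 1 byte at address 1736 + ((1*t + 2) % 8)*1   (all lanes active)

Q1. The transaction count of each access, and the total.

A1: 2 transactions
A2: 3 transactions
A3: 1 transaction

Answer: 2,3,1; total 6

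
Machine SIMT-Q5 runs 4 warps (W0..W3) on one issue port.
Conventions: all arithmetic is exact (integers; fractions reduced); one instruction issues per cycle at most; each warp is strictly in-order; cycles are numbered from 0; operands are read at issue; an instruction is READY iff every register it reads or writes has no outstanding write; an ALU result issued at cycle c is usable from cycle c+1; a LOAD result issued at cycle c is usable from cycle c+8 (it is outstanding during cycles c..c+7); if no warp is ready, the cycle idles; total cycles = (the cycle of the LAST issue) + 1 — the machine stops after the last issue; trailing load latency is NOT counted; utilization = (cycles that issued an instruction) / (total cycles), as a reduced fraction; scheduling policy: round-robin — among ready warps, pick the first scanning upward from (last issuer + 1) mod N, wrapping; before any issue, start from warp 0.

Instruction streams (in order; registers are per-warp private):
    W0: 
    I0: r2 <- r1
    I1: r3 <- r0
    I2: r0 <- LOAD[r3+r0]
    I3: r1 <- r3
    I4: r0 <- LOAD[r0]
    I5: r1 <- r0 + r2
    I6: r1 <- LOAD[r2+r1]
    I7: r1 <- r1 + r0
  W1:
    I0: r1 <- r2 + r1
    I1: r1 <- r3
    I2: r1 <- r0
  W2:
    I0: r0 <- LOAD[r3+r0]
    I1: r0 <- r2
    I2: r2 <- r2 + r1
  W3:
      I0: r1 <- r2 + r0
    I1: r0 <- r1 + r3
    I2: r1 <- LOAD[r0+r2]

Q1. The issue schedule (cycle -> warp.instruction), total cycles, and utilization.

cycle 0: W0.I0
cycle 1: W1.I0
cycle 2: W2.I0
cycle 3: W3.I0
cycle 4: W0.I1
cycle 5: W1.I1
cycle 6: W3.I1
cycle 7: W0.I2
cycle 8: W1.I2
cycle 9: W3.I2
cycle 10: W0.I3
cycle 11: W2.I1
cycle 12: W2.I2
cycle 13: idle
cycle 14: idle
cycle 15: W0.I4
cycle 16: idle
cycle 17: idle
cycle 18: idle
cycle 19: idle
cycle 20: idle
cycle 21: idle
cycle 22: idle
cycle 23: W0.I5
cycle 24: W0.I6
cycle 25: idle
cycle 26: idle
cycle 27: idle
cycle 28: idle
cycle 29: idle
cycle 30: idle
cycle 31: idle
cycle 32: W0.I7

Answer: 33 cycles, utilization 17/33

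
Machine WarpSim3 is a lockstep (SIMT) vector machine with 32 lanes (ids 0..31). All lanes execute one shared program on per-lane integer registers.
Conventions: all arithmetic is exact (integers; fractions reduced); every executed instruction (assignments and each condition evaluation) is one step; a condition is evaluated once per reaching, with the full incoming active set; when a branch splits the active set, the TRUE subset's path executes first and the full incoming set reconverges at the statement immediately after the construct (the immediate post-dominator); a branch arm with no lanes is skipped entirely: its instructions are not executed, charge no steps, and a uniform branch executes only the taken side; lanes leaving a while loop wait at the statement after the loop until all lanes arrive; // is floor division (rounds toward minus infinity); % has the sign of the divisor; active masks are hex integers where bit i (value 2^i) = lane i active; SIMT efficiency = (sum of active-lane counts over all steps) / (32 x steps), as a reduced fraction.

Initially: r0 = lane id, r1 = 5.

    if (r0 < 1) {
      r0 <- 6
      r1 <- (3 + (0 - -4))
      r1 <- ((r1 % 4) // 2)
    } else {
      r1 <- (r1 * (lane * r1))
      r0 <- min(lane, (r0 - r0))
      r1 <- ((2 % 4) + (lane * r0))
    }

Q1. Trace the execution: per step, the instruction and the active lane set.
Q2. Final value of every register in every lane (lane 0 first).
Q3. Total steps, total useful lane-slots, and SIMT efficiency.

step 0: eval (r0 < 1)                0xffffffff
step 1: r0 <- 6                      0x00000001
step 2: r1 <- (3 + (0 - -4))         0x00000001
step 3: r1 <- ((r1 % 4) // 2)        0x00000001
step 4: r1 <- (r1 * (lane * r1))     0xfffffffe
step 5: r0 <- min(lane, (r0 - r0))   0xfffffffe
step 6: r1 <- ((2 % 4) + (lane * r0)) 0xfffffffe

Answer: 7 steps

r0: 6,0,0,0,0,0,0,0,0,0,0,0,0,0,0,0,0,0,0,0,0,0,0,0,0,0,0,0,0,0,0,0
r1: 1,2,2,2,2,2,2,2,2,2,2,2,2,2,2,2,2,2,2,2,2,2,2,2,2,2,2,2,2,2,2,2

steps = 7; useful = 128; efficiency = 128/224 = 4/7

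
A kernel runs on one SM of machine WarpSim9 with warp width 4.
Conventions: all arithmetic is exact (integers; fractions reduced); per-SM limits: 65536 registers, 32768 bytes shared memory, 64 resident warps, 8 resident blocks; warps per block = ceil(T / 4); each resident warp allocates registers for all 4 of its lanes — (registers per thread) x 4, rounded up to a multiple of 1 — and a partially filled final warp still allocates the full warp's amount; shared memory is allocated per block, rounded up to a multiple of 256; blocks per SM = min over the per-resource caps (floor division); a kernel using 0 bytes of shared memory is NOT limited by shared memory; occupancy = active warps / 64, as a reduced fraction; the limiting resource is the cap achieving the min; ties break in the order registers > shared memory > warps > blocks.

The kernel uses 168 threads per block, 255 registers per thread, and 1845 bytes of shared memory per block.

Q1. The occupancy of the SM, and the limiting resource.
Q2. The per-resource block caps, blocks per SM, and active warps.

Answer: occupancy 21/32, limited by registers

registers: 1 block
shared memory: 16 blocks
warps: 1 block
blocks: 8 blocks

Answer: 1 block, 42 active warps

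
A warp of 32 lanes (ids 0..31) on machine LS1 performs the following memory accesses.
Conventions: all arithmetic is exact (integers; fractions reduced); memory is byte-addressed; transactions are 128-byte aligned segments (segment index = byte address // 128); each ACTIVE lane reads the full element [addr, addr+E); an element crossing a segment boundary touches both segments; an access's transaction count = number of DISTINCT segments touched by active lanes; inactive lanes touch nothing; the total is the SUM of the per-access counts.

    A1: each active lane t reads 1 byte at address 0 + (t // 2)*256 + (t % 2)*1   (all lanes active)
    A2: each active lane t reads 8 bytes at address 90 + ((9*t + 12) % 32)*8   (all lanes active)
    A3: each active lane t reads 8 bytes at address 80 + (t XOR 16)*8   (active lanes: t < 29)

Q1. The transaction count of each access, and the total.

A1: 16 transactions
A2: 3 transactions
A3: 3 transactions

Answer: 16,3,3; total 22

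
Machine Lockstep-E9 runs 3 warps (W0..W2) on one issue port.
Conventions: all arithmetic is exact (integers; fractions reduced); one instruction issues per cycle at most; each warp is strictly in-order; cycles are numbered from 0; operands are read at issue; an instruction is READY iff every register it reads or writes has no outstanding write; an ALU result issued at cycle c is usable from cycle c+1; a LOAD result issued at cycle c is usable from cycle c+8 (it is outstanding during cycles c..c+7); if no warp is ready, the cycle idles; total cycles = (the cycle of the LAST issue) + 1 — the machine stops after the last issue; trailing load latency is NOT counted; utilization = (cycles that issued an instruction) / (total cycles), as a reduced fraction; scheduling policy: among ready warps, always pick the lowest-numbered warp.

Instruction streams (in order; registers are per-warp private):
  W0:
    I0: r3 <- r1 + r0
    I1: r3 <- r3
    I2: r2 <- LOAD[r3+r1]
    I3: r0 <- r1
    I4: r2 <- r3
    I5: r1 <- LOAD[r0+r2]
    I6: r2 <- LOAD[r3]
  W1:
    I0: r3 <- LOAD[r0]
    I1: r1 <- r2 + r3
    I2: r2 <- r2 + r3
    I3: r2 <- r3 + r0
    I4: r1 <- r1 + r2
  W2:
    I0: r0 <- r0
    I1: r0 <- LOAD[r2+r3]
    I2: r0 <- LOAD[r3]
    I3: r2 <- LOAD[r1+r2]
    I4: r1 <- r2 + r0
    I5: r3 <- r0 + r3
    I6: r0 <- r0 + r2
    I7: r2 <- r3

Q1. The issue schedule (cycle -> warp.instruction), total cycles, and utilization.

cycle 0: W0.I0
cycle 1: W0.I1
cycle 2: W0.I2
cycle 3: W0.I3
cycle 4: W1.I0
cycle 5: W2.I0
cycle 6: W2.I1
cycle 7: idle
cycle 8: idle
cycle 9: idle
cycle 10: W0.I4
cycle 11: W0.I5
cycle 12: W0.I6
cycle 13: W1.I1
cycle 14: W1.I2
cycle 15: W1.I3
cycle 16: W1.I4
cycle 17: W2.I2
cycle 18: W2.I3
cycle 19: idle
cycle 20: idle
cycle 21: idle
cycle 22: idle
cycle 23: idle
cycle 24: idle
cycle 25: idle
cycle 26: W2.I4
cycle 27: W2.I5
cycle 28: W2.I6
cycle 29: W2.I7

Answer: 30 cycles, utilization 2/3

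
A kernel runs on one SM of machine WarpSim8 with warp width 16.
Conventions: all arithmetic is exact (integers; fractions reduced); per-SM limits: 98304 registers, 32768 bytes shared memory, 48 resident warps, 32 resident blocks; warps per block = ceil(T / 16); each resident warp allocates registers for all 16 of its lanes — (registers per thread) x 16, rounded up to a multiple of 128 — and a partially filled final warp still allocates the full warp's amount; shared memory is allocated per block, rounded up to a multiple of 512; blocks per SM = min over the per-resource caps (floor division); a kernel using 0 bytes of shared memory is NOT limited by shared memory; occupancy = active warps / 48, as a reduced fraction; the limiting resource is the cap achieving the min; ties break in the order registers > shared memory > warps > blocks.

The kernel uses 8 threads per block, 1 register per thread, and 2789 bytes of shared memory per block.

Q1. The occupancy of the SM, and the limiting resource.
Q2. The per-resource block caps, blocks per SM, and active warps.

Answer: occupancy 5/24, limited by shared memory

registers: 768 blocks
shared memory: 10 blocks
warps: 48 blocks
blocks: 32 blocks

Answer: 10 blocks, 10 active warps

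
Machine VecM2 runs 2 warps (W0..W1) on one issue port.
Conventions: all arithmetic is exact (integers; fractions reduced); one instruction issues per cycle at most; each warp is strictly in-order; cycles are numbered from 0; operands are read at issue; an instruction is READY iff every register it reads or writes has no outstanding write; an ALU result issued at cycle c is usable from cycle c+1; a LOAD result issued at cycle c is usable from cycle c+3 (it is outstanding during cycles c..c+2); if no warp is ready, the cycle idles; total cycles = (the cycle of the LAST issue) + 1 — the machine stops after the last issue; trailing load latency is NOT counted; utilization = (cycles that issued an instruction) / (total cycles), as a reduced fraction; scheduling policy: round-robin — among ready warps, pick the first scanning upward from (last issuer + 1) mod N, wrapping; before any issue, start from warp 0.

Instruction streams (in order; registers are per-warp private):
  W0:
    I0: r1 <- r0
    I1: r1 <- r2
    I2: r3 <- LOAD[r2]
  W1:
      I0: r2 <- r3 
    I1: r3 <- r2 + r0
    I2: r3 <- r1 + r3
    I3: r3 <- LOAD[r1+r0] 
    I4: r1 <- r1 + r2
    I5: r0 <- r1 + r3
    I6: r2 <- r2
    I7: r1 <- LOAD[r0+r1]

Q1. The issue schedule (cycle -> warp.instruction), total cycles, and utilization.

cycle 0: W0.I0
cycle 1: W1.I0
cycle 2: W0.I1
cycle 3: W1.I1
cycle 4: W0.I2
cycle 5: W1.I2
cycle 6: W1.I3
cycle 7: W1.I4
cycle 8: idle
cycle 9: W1.I5
cycle 10: W1.I6
cycle 11: W1.I7

Answer: 12 cycles, utilization 11/12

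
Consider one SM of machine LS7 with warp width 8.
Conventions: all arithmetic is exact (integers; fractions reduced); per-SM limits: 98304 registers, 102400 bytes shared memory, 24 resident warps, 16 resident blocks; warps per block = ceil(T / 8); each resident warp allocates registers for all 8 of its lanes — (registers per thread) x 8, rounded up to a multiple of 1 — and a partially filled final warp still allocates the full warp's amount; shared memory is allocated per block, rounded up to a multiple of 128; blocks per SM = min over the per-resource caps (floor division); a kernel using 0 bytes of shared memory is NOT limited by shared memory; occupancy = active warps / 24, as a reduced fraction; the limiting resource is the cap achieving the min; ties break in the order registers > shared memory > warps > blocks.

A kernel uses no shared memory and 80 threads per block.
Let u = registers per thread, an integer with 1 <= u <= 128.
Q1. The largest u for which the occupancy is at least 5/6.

Answer: u = 128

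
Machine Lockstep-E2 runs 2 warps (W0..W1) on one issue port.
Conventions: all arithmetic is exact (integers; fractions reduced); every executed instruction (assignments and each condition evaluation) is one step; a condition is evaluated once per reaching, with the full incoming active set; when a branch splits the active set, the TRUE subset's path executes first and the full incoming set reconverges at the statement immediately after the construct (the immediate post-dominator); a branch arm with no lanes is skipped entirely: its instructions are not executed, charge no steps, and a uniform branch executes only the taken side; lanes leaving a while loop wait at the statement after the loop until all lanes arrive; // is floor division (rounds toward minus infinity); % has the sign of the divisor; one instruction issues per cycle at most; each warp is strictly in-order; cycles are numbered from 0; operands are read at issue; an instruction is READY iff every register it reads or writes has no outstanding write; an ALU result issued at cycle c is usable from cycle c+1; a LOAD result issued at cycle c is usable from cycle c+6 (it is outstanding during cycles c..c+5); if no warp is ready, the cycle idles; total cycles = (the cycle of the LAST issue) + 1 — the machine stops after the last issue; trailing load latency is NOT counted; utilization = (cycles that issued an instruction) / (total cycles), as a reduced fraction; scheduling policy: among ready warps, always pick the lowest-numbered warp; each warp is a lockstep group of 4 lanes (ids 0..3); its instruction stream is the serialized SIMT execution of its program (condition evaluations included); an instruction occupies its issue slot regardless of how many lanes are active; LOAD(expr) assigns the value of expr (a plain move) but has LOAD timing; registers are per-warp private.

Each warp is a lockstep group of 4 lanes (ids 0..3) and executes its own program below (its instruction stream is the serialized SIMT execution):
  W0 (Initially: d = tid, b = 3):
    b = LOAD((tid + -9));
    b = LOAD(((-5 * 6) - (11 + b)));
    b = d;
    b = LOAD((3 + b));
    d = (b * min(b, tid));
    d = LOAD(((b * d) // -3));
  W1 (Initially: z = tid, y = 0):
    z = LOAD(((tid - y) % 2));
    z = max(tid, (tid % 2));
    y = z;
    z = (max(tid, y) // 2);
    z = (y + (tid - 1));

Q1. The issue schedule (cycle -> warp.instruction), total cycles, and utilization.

cycle 0: W0.I0
cycle 1: W1.I0
cycle 2: idle
cycle 3: idle
cycle 4: idle
cycle 5: idle
cycle 6: W0.I1
cycle 7: W1.I1
cycle 8: W1.I2
cycle 9: W1.I3
cycle 10: W1.I4
cycle 11: idle
cycle 12: W0.I2
cycle 13: W0.I3
cycle 14: idle
cycle 15: idle
cycle 16: idle
cycle 17: idle
cycle 18: idle
cycle 19: W0.I4
cycle 20: W0.I5

Answer: 21 cycles, utilization 11/21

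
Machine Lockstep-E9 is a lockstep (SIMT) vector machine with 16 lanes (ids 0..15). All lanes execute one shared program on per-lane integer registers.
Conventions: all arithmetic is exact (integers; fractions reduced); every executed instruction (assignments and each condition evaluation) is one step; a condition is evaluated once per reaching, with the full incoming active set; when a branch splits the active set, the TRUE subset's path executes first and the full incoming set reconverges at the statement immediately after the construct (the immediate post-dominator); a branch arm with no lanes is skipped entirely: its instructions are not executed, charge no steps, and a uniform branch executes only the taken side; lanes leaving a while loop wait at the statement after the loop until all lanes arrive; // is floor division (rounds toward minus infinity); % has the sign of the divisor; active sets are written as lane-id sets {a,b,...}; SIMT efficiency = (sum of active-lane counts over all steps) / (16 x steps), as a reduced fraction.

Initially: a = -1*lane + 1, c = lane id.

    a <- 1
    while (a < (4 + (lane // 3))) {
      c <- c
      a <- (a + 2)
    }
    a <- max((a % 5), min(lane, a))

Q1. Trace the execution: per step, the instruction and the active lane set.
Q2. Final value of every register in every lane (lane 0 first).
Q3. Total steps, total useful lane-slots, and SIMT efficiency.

step 0: a <- 1                       {0,1,2,3,4,5,6,7,8,9,10,11,12,13,14,15}
step 1: eval (a < (4 + (lane // 3))) {0,1,2,3,4,5,6,7,8,9,10,11,12,13,14,15}
step 2: c <- c                       {0,1,2,3,4,5,6,7,8,9,10,11,12,13,14,15}
step 3: a <- (a + 2)                 {0,1,2,3,4,5,6,7,8,9,10,11,12,13,14,15}
step 4: eval (a < (4 + (lane // 3))) {0,1,2,3,4,5,6,7,8,9,10,11,12,13,14,15}
step 5: c <- c                       {0,1,2,3,4,5,6,7,8,9,10,11,12,13,14,15}
step 6: a <- (a + 2)                 {0,1,2,3,4,5,6,7,8,9,10,11,12,13,14,15}
step 7: eval (a < (4 + (lane // 3))) {0,1,2,3,4,5,6,7,8,9,10,11,12,13,14,15}
step 8: c <- c                       {6,7,8,9,10,11,12,13,14,15}
step 9: a <- (a + 2)                 {6,7,8,9,10,11,12,13,14,15}
step 10: eval (a < (4 + (lane // 3))) {6,7,8,9,10,11,12,13,14,15}
step 11: c <- c                       {12,13,14,15}
step 12: a <- (a + 2)                 {12,13,14,15}
step 13: eval (a < (4 + (lane // 3))) {12,13,14,15}
step 14: a <- max((a % 5), min(lane, a)) {0,1,2,3,4,5,6,7,8,9,10,11,12,13,14,15}

Answer: 15 steps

a: 0,1,2,3,4,5,6,7,7,7,7,7,9,9,9,9
c: 0,1,2,3,4,5,6,7,8,9,10,11,12,13,14,15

steps = 15; useful = 186; efficiency = 186/240 = 31/40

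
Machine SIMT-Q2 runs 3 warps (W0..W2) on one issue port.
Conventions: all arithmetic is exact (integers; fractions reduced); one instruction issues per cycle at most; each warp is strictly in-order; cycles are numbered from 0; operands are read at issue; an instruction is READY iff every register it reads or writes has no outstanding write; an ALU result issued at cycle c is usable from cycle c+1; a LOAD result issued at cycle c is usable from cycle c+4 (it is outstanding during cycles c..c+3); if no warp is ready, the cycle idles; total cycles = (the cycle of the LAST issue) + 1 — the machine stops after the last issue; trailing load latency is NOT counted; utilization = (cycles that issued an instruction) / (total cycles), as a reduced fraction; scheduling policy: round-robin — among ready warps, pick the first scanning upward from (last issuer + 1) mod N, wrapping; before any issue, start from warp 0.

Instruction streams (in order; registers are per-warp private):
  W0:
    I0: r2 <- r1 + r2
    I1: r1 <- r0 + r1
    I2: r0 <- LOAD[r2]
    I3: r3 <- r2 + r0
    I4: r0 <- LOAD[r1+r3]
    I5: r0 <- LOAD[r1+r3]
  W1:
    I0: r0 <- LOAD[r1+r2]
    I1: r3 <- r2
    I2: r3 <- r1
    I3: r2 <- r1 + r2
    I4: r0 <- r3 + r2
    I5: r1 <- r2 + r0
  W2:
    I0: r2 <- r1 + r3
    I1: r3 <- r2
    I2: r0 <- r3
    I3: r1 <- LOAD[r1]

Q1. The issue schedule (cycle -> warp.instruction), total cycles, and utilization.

cycle 0: W0.I0
cycle 1: W1.I0
cycle 2: W2.I0
cycle 3: W0.I1
cycle 4: W1.I1
cycle 5: W2.I1
cycle 6: W0.I2
cycle 7: W1.I2
cycle 8: W2.I2
cycle 9: W1.I3
cycle 10: W2.I3
cycle 11: W0.I3
cycle 12: W1.I4
cycle 13: W0.I4
cycle 14: W1.I5
cycle 15: idle
cycle 16: idle
cycle 17: W0.I5

Answer: 18 cycles, utilization 8/9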